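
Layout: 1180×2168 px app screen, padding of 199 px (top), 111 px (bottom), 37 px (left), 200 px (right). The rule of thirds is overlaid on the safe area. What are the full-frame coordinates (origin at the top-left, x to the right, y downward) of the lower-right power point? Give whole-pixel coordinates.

(666, 1438)

Content width = 1180 − 37 − 200 = 943 px; content height = 2168 − 199 − 111 = 1858 px.
Lower-right is two-thirds across and two-thirds down within the safe area.
x = 37 + 2 × 943/3 = 37 + 628.67 ≈ 666
y = 199 + 2 × 1858/3 = 199 + 1238.67 ≈ 1438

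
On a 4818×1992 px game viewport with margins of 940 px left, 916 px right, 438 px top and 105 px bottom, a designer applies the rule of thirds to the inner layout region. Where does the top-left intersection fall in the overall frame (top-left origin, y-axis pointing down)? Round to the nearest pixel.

x = 1927 px, y = 921 px

Content width = 4818 − 940 − 916 = 2962 px; content height = 1992 − 438 − 105 = 1449 px.
Top-left is one-third across and one-third down within the inner layout region.
x = 940 + 1 × 2962/3 = 940 + 987.33 ≈ 1927
y = 438 + 1 × 1449/3 = 438 + 483.00 ≈ 921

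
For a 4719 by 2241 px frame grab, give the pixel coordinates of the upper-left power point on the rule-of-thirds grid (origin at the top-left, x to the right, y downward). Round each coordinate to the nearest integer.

(1573, 747)

The upper-left point sits one-third of the way across and one-third of the way down.
x = 1 × 4719/3 ≈ 1573; y = 1 × 2241/3 ≈ 747.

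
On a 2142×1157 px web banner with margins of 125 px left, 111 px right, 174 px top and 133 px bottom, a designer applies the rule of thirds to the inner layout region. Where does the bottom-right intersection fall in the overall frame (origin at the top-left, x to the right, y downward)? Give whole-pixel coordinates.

Content width = 2142 − 125 − 111 = 1906 px; content height = 1157 − 174 − 133 = 850 px.
Bottom-right is two-thirds across and two-thirds down within the inner layout region.
x = 125 + 2 × 1906/3 = 125 + 1270.67 ≈ 1396
y = 174 + 2 × 850/3 = 174 + 566.67 ≈ 741

x = 1396 px, y = 741 px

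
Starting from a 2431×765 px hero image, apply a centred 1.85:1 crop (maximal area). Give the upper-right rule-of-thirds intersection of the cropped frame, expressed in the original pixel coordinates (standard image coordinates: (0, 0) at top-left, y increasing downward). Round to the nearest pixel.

2431/765 > 1.85/1, so the 1.85:1 crop keeps the full height 765 and trims width to 765 × 1.85/1 = 1415.25 px.
Left offset = (2431 − 1415.25)/2 = 507.88 px; top offset = 0.
Upper-right is two-thirds across and one-third down within the crop:
x = 507.88 + 2 × 1415.25/3 ≈ 1451; y = 0.00 + 1 × 765.00/3 ≈ 255.

x = 1451 px, y = 255 px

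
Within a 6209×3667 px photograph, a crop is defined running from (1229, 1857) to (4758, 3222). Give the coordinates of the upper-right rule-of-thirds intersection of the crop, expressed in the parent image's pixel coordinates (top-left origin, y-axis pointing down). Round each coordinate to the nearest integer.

Crop width = 4758 − 1229 = 3529 px; one third is 1176.33 px.
Crop height = 3222 − 1857 = 1365 px; one third is 455.00 px.
The upper-right point is two-thirds across and one-third down within the crop:
x = 1229 + 2 × 1176.33 ≈ 3582; y = 1857 + 1 × 455.00 ≈ 2312.

(3582, 2312)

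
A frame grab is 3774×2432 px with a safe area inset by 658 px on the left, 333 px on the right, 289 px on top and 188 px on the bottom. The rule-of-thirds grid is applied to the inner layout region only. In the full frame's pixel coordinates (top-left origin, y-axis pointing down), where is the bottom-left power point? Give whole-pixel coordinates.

Content width = 3774 − 658 − 333 = 2783 px; content height = 2432 − 289 − 188 = 1955 px.
Bottom-left is one-third across and two-thirds down within the inner layout region.
x = 658 + 1 × 2783/3 = 658 + 927.67 ≈ 1586
y = 289 + 2 × 1955/3 = 289 + 1303.33 ≈ 1592

x = 1586 px, y = 1592 px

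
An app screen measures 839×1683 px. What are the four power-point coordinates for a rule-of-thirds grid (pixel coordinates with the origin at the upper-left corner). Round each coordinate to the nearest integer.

(280, 561), (559, 561), (280, 1122), (559, 1122)

One third of 839 is 279.67; one third of 1683 is 561.
Vertical third lines at x = 280 and x = 559; horizontal third lines at y = 561 and y = 1122.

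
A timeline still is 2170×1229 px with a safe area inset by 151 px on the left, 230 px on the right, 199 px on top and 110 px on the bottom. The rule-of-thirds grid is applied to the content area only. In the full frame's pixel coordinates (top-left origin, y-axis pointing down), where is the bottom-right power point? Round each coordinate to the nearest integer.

x = 1344 px, y = 812 px

Content width = 2170 − 151 − 230 = 1789 px; content height = 1229 − 199 − 110 = 920 px.
Bottom-right is two-thirds across and two-thirds down within the content area.
x = 151 + 2 × 1789/3 = 151 + 1192.67 ≈ 1344
y = 199 + 2 × 920/3 = 199 + 613.33 ≈ 812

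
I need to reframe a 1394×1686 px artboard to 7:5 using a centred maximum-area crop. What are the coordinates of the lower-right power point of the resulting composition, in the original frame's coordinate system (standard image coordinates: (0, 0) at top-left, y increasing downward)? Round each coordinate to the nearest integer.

x = 929 px, y = 1009 px

1394/1686 < 7/5, so the 7:5 crop keeps the full width 1394 and trims height to 1394 × 5/7 = 995.71 px.
Top offset = (1686 − 995.71)/2 = 345.14 px; left offset = 0.
Lower-right is two-thirds across and two-thirds down within the crop:
x = 0.00 + 2 × 1394.00/3 ≈ 929; y = 345.14 + 2 × 995.71/3 ≈ 1009.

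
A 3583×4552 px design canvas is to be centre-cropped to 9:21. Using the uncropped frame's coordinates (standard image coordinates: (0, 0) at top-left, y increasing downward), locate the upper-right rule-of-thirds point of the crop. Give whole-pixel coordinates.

3583/4552 > 9/21, so the 9:21 crop keeps the full height 4552 and trims width to 4552 × 9/21 = 1950.86 px.
Left offset = (3583 − 1950.86)/2 = 816.07 px; top offset = 0.
Upper-right is two-thirds across and one-third down within the crop:
x = 816.07 + 2 × 1950.86/3 ≈ 2117; y = 0.00 + 1 × 4552.00/3 ≈ 1517.

x = 2117 px, y = 1517 px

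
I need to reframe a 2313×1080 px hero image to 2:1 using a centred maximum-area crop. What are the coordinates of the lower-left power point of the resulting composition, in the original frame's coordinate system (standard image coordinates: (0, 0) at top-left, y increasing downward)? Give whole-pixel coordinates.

x = 797 px, y = 720 px

2313/1080 > 2/1, so the 2:1 crop keeps the full height 1080 and trims width to 1080 × 2/1 = 2160.00 px.
Left offset = (2313 − 2160.00)/2 = 76.50 px; top offset = 0.
Lower-left is one-third across and two-thirds down within the crop:
x = 76.50 + 1 × 2160.00/3 ≈ 797; y = 0.00 + 2 × 1080.00/3 ≈ 720.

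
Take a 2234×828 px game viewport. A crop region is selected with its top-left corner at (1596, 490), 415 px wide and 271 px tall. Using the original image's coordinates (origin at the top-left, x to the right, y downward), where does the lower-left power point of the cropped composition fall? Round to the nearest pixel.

One third of the crop width 415 is 138.33 px.
One third of the crop height 271 is 90.33 px.
The lower-left point is one-third across and two-thirds down within the crop:
x = 1596 + 1 × 138.33 ≈ 1734; y = 490 + 2 × 90.33 ≈ 671.

x = 1734 px, y = 671 px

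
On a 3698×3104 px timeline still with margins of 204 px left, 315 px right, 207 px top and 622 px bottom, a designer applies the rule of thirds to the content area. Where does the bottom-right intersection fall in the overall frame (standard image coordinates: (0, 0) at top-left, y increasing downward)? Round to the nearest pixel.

x = 2323 px, y = 1724 px

Content width = 3698 − 204 − 315 = 3179 px; content height = 3104 − 207 − 622 = 2275 px.
Bottom-right is two-thirds across and two-thirds down within the content area.
x = 204 + 2 × 3179/3 = 204 + 2119.33 ≈ 2323
y = 207 + 2 × 2275/3 = 207 + 1516.67 ≈ 1724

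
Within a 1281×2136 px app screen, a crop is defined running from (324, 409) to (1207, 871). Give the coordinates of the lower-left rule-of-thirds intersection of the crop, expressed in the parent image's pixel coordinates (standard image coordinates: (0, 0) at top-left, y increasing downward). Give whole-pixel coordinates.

(618, 717)

Crop width = 1207 − 324 = 883 px; one third is 294.33 px.
Crop height = 871 − 409 = 462 px; one third is 154.00 px.
The lower-left point is one-third across and two-thirds down within the crop:
x = 324 + 1 × 294.33 ≈ 618; y = 409 + 2 × 154.00 ≈ 717.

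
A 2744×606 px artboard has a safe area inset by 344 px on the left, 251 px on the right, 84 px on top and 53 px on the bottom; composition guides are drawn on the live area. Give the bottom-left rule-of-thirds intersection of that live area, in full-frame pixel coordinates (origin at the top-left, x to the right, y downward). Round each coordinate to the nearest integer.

Content width = 2744 − 344 − 251 = 2149 px; content height = 606 − 84 − 53 = 469 px.
Bottom-left is one-third across and two-thirds down within the live area.
x = 344 + 1 × 2149/3 = 344 + 716.33 ≈ 1060
y = 84 + 2 × 469/3 = 84 + 312.67 ≈ 397

(1060, 397)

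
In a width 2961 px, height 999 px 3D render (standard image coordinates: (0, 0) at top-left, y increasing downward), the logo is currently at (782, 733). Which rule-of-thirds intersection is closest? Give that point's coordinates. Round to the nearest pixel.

(987, 666)

Third lines: x ∈ {987, 1974}, y ∈ {333, 666}.
782 is closer to x = 987; 733 is closer to y = 666.
So the nearest intersection is the lower-left power point.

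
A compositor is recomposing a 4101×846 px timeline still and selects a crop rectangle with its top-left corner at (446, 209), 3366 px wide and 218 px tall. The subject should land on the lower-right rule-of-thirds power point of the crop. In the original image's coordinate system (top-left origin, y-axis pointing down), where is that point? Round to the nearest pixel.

One third of the crop width 3366 is 1122.00 px.
One third of the crop height 218 is 72.67 px.
The lower-right point is two-thirds across and two-thirds down within the crop:
x = 446 + 2 × 1122.00 ≈ 2690; y = 209 + 2 × 72.67 ≈ 354.

x = 2690 px, y = 354 px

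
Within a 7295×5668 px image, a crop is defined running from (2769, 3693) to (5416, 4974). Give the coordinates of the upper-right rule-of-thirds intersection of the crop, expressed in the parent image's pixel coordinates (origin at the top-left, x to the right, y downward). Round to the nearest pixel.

Crop width = 5416 − 2769 = 2647 px; one third is 882.33 px.
Crop height = 4974 − 3693 = 1281 px; one third is 427.00 px.
The upper-right point is two-thirds across and one-third down within the crop:
x = 2769 + 2 × 882.33 ≈ 4534; y = 3693 + 1 × 427.00 ≈ 4120.

x = 4534 px, y = 4120 px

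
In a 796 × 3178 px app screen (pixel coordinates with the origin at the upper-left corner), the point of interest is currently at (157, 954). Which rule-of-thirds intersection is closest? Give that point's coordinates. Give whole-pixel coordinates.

(265, 1059)

Third lines: x ∈ {265, 531}, y ∈ {1059, 2119}.
157 is closer to x = 265; 954 is closer to y = 1059.
So the nearest intersection is the upper-left power point.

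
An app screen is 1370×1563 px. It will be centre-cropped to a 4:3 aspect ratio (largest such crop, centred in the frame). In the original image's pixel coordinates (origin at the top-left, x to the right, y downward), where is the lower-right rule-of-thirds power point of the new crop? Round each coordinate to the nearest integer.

x = 913 px, y = 953 px

1370/1563 < 4/3, so the 4:3 crop keeps the full width 1370 and trims height to 1370 × 3/4 = 1027.50 px.
Top offset = (1563 − 1027.50)/2 = 267.75 px; left offset = 0.
Lower-right is two-thirds across and two-thirds down within the crop:
x = 0.00 + 2 × 1370.00/3 ≈ 913; y = 267.75 + 2 × 1027.50/3 ≈ 953.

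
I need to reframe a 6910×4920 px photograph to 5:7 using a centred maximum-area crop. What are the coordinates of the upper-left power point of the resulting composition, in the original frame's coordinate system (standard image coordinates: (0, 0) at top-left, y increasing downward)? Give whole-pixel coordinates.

6910/4920 > 5/7, so the 5:7 crop keeps the full height 4920 and trims width to 4920 × 5/7 = 3514.29 px.
Left offset = (6910 − 3514.29)/2 = 1697.86 px; top offset = 0.
Upper-left is one-third across and one-third down within the crop:
x = 1697.86 + 1 × 3514.29/3 ≈ 2869; y = 0.00 + 1 × 4920.00/3 ≈ 1640.

(2869, 1640)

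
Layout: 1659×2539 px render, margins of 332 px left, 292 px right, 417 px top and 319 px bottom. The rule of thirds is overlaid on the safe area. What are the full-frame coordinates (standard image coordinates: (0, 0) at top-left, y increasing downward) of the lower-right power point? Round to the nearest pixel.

Content width = 1659 − 332 − 292 = 1035 px; content height = 2539 − 417 − 319 = 1803 px.
Lower-right is two-thirds across and two-thirds down within the safe area.
x = 332 + 2 × 1035/3 = 332 + 690.00 ≈ 1022
y = 417 + 2 × 1803/3 = 417 + 1202.00 ≈ 1619

x = 1022 px, y = 1619 px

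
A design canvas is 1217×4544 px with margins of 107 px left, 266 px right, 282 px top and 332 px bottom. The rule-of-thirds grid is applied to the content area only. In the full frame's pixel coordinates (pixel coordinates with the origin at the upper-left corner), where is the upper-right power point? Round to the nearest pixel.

Content width = 1217 − 107 − 266 = 844 px; content height = 4544 − 282 − 332 = 3930 px.
Upper-right is two-thirds across and one-third down within the content area.
x = 107 + 2 × 844/3 = 107 + 562.67 ≈ 670
y = 282 + 1 × 3930/3 = 282 + 1310.00 ≈ 1592

(670, 1592)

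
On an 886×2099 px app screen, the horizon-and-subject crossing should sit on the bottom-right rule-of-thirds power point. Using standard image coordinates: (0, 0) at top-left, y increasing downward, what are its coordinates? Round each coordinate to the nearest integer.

(591, 1399)

The bottom-right point sits two-thirds of the way across and two-thirds of the way down.
x = 2 × 886/3 ≈ 591; y = 2 × 2099/3 ≈ 1399.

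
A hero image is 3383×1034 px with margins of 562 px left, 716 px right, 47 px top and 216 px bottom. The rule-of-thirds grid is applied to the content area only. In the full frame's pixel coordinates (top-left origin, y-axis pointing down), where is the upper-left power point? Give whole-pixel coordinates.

x = 1264 px, y = 304 px

Content width = 3383 − 562 − 716 = 2105 px; content height = 1034 − 47 − 216 = 771 px.
Upper-left is one-third across and one-third down within the content area.
x = 562 + 1 × 2105/3 = 562 + 701.67 ≈ 1264
y = 47 + 1 × 771/3 = 47 + 257.00 ≈ 304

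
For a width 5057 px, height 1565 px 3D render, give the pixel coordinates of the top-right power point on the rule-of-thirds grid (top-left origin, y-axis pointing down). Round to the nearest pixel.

The top-right point sits two-thirds of the way across and one-third of the way down.
x = 2 × 5057/3 ≈ 3371; y = 1 × 1565/3 ≈ 522.

(3371, 522)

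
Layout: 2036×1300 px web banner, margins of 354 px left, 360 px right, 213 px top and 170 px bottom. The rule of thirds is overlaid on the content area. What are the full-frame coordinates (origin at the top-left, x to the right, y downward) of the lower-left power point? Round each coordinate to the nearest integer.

Content width = 2036 − 354 − 360 = 1322 px; content height = 1300 − 213 − 170 = 917 px.
Lower-left is one-third across and two-thirds down within the content area.
x = 354 + 1 × 1322/3 = 354 + 440.67 ≈ 795
y = 213 + 2 × 917/3 = 213 + 611.33 ≈ 824

(795, 824)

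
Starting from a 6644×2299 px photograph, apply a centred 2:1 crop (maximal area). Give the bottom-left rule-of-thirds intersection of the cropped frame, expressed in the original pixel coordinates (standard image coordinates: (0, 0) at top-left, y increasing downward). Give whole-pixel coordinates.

(2556, 1533)

6644/2299 > 2/1, so the 2:1 crop keeps the full height 2299 and trims width to 2299 × 2/1 = 4598.00 px.
Left offset = (6644 − 4598.00)/2 = 1023.00 px; top offset = 0.
Bottom-left is one-third across and two-thirds down within the crop:
x = 1023.00 + 1 × 4598.00/3 ≈ 2556; y = 0.00 + 2 × 2299.00/3 ≈ 1533.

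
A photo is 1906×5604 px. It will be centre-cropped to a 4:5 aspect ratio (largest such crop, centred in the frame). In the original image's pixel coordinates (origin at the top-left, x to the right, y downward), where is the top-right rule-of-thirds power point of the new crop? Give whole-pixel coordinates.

1906/5604 < 4/5, so the 4:5 crop keeps the full width 1906 and trims height to 1906 × 5/4 = 2382.50 px.
Top offset = (5604 − 2382.50)/2 = 1610.75 px; left offset = 0.
Top-right is two-thirds across and one-third down within the crop:
x = 0.00 + 2 × 1906.00/3 ≈ 1271; y = 1610.75 + 1 × 2382.50/3 ≈ 2405.

(1271, 2405)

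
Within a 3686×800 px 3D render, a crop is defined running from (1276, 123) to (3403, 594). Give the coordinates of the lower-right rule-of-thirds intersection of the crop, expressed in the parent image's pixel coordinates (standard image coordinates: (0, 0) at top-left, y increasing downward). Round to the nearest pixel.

(2694, 437)

Crop width = 3403 − 1276 = 2127 px; one third is 709.00 px.
Crop height = 594 − 123 = 471 px; one third is 157.00 px.
The lower-right point is two-thirds across and two-thirds down within the crop:
x = 1276 + 2 × 709.00 ≈ 2694; y = 123 + 2 × 157.00 ≈ 437.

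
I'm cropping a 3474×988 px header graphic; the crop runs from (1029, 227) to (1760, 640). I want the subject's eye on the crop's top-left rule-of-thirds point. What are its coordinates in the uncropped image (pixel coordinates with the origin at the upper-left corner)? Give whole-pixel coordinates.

x = 1273 px, y = 365 px

Crop width = 1760 − 1029 = 731 px; one third is 243.67 px.
Crop height = 640 − 227 = 413 px; one third is 137.67 px.
The top-left point is one-third across and one-third down within the crop:
x = 1029 + 1 × 243.67 ≈ 1273; y = 227 + 1 × 137.67 ≈ 365.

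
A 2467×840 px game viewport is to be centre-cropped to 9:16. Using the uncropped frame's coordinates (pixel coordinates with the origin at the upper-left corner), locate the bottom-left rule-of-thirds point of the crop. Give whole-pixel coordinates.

x = 1155 px, y = 560 px

2467/840 > 9/16, so the 9:16 crop keeps the full height 840 and trims width to 840 × 9/16 = 472.50 px.
Left offset = (2467 − 472.50)/2 = 997.25 px; top offset = 0.
Bottom-left is one-third across and two-thirds down within the crop:
x = 997.25 + 1 × 472.50/3 ≈ 1155; y = 0.00 + 2 × 840.00/3 ≈ 560.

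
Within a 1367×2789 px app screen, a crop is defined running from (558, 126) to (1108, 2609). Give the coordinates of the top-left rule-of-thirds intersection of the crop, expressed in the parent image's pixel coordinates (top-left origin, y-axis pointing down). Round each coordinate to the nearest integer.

(741, 954)

Crop width = 1108 − 558 = 550 px; one third is 183.33 px.
Crop height = 2609 − 126 = 2483 px; one third is 827.67 px.
The top-left point is one-third across and one-third down within the crop:
x = 558 + 1 × 183.33 ≈ 741; y = 126 + 1 × 827.67 ≈ 954.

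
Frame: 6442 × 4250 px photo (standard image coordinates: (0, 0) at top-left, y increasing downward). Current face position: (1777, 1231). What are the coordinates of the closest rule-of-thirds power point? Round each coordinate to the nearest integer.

Third lines: x ∈ {2147, 4295}, y ∈ {1417, 2833}.
1777 is closer to x = 2147; 1231 is closer to y = 1417.
So the nearest intersection is the upper-left power point.

x = 2147 px, y = 1417 px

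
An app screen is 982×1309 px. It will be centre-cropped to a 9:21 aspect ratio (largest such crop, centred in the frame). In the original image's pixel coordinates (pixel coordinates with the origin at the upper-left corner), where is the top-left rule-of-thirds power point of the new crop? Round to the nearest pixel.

982/1309 > 9/21, so the 9:21 crop keeps the full height 1309 and trims width to 1309 × 9/21 = 561.00 px.
Left offset = (982 − 561.00)/2 = 210.50 px; top offset = 0.
Top-left is one-third across and one-third down within the crop:
x = 210.50 + 1 × 561.00/3 ≈ 398; y = 0.00 + 1 × 1309.00/3 ≈ 436.

x = 398 px, y = 436 px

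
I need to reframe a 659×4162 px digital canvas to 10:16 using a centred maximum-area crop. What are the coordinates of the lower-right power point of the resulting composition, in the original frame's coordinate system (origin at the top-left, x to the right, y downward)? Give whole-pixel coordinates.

x = 439 px, y = 2257 px

659/4162 < 10/16, so the 10:16 crop keeps the full width 659 and trims height to 659 × 16/10 = 1054.40 px.
Top offset = (4162 − 1054.40)/2 = 1553.80 px; left offset = 0.
Lower-right is two-thirds across and two-thirds down within the crop:
x = 0.00 + 2 × 659.00/3 ≈ 439; y = 1553.80 + 2 × 1054.40/3 ≈ 2257.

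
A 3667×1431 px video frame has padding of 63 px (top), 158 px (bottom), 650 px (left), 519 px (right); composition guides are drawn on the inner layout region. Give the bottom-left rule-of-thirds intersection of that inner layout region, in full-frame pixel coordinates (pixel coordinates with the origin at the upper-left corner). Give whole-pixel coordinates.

x = 1483 px, y = 870 px

Content width = 3667 − 650 − 519 = 2498 px; content height = 1431 − 63 − 158 = 1210 px.
Bottom-left is one-third across and two-thirds down within the inner layout region.
x = 650 + 1 × 2498/3 = 650 + 832.67 ≈ 1483
y = 63 + 2 × 1210/3 = 63 + 806.67 ≈ 870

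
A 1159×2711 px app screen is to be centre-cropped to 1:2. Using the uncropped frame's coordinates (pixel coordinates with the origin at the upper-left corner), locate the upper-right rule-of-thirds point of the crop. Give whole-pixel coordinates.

x = 773 px, y = 969 px

1159/2711 < 1/2, so the 1:2 crop keeps the full width 1159 and trims height to 1159 × 2/1 = 2318.00 px.
Top offset = (2711 − 2318.00)/2 = 196.50 px; left offset = 0.
Upper-right is two-thirds across and one-third down within the crop:
x = 0.00 + 2 × 1159.00/3 ≈ 773; y = 196.50 + 1 × 2318.00/3 ≈ 969.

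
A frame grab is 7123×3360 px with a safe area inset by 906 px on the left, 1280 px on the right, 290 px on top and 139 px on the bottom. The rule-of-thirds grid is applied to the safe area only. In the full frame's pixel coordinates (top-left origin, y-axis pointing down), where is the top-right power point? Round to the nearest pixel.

x = 4197 px, y = 1267 px

Content width = 7123 − 906 − 1280 = 4937 px; content height = 3360 − 290 − 139 = 2931 px.
Top-right is two-thirds across and one-third down within the safe area.
x = 906 + 2 × 4937/3 = 906 + 3291.33 ≈ 4197
y = 290 + 1 × 2931/3 = 290 + 977.00 ≈ 1267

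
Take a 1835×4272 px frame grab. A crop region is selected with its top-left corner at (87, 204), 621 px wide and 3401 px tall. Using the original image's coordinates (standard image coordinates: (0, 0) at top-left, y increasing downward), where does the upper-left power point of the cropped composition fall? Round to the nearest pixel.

One third of the crop width 621 is 207.00 px.
One third of the crop height 3401 is 1133.67 px.
The upper-left point is one-third across and one-third down within the crop:
x = 87 + 1 × 207.00 ≈ 294; y = 204 + 1 × 1133.67 ≈ 1338.

x = 294 px, y = 1338 px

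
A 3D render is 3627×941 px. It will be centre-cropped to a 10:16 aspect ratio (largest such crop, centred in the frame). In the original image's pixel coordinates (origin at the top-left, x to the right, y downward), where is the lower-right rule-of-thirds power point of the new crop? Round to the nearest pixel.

(1912, 627)

3627/941 > 10/16, so the 10:16 crop keeps the full height 941 and trims width to 941 × 10/16 = 588.12 px.
Left offset = (3627 − 588.12)/2 = 1519.44 px; top offset = 0.
Lower-right is two-thirds across and two-thirds down within the crop:
x = 1519.44 + 2 × 588.12/3 ≈ 1912; y = 0.00 + 2 × 941.00/3 ≈ 627.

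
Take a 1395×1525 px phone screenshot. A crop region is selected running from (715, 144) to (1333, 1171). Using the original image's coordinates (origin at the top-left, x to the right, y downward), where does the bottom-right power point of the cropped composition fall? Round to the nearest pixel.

Crop width = 1333 − 715 = 618 px; one third is 206.00 px.
Crop height = 1171 − 144 = 1027 px; one third is 342.33 px.
The bottom-right point is two-thirds across and two-thirds down within the crop:
x = 715 + 2 × 206.00 ≈ 1127; y = 144 + 2 × 342.33 ≈ 829.

x = 1127 px, y = 829 px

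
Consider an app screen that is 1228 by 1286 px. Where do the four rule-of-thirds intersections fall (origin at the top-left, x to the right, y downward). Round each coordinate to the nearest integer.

(409, 429), (819, 429), (409, 857), (819, 857)

One third of 1228 is 409.33; one third of 1286 is 428.67.
Vertical third lines at x = 409 and x = 819; horizontal third lines at y = 429 and y = 857.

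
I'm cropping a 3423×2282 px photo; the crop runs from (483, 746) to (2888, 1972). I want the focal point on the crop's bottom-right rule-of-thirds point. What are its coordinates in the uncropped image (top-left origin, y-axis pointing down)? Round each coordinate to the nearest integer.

Crop width = 2888 − 483 = 2405 px; one third is 801.67 px.
Crop height = 1972 − 746 = 1226 px; one third is 408.67 px.
The bottom-right point is two-thirds across and two-thirds down within the crop:
x = 483 + 2 × 801.67 ≈ 2086; y = 746 + 2 × 408.67 ≈ 1563.

x = 2086 px, y = 1563 px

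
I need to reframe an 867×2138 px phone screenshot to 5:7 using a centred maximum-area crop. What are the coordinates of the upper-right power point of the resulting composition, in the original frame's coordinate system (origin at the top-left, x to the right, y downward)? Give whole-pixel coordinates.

(578, 867)

867/2138 < 5/7, so the 5:7 crop keeps the full width 867 and trims height to 867 × 7/5 = 1213.80 px.
Top offset = (2138 − 1213.80)/2 = 462.10 px; left offset = 0.
Upper-right is two-thirds across and one-third down within the crop:
x = 0.00 + 2 × 867.00/3 ≈ 578; y = 462.10 + 1 × 1213.80/3 ≈ 867.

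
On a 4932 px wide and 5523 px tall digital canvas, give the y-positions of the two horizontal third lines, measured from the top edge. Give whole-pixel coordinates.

5523 / 3 = 1841, so the horizontal lines sit at one and two thirds of 5523.

1841 px and 3682 px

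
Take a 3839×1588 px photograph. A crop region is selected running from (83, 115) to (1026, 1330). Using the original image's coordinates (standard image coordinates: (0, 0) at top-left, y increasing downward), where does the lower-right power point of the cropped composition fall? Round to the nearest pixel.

Crop width = 1026 − 83 = 943 px; one third is 314.33 px.
Crop height = 1330 − 115 = 1215 px; one third is 405.00 px.
The lower-right point is two-thirds across and two-thirds down within the crop:
x = 83 + 2 × 314.33 ≈ 712; y = 115 + 2 × 405.00 ≈ 925.

(712, 925)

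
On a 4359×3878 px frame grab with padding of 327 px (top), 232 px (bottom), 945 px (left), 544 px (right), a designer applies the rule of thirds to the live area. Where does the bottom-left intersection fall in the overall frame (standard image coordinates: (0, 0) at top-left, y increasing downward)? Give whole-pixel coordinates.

Content width = 4359 − 945 − 544 = 2870 px; content height = 3878 − 327 − 232 = 3319 px.
Bottom-left is one-third across and two-thirds down within the live area.
x = 945 + 1 × 2870/3 = 945 + 956.67 ≈ 1902
y = 327 + 2 × 3319/3 = 327 + 2212.67 ≈ 2540

x = 1902 px, y = 2540 px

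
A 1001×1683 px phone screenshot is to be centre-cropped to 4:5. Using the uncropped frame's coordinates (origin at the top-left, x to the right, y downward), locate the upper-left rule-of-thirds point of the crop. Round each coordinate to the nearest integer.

1001/1683 < 4/5, so the 4:5 crop keeps the full width 1001 and trims height to 1001 × 5/4 = 1251.25 px.
Top offset = (1683 − 1251.25)/2 = 215.88 px; left offset = 0.
Upper-left is one-third across and one-third down within the crop:
x = 0.00 + 1 × 1001.00/3 ≈ 334; y = 215.88 + 1 × 1251.25/3 ≈ 633.

x = 334 px, y = 633 px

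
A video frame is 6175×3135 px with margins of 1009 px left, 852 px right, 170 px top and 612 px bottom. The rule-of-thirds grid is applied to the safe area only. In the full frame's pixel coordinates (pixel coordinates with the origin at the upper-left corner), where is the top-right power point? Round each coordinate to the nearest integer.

Content width = 6175 − 1009 − 852 = 4314 px; content height = 3135 − 170 − 612 = 2353 px.
Top-right is two-thirds across and one-third down within the safe area.
x = 1009 + 2 × 4314/3 = 1009 + 2876.00 ≈ 3885
y = 170 + 1 × 2353/3 = 170 + 784.33 ≈ 954

x = 3885 px, y = 954 px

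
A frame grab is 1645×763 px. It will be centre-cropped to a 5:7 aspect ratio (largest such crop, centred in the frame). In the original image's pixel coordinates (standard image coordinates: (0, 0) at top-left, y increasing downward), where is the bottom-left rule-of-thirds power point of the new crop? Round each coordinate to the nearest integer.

x = 732 px, y = 509 px

1645/763 > 5/7, so the 5:7 crop keeps the full height 763 and trims width to 763 × 5/7 = 545.00 px.
Left offset = (1645 − 545.00)/2 = 550.00 px; top offset = 0.
Bottom-left is one-third across and two-thirds down within the crop:
x = 550.00 + 1 × 545.00/3 ≈ 732; y = 0.00 + 2 × 763.00/3 ≈ 509.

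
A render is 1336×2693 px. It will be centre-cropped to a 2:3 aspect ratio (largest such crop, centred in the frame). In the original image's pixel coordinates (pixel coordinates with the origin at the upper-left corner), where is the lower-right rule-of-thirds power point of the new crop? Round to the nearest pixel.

1336/2693 < 2/3, so the 2:3 crop keeps the full width 1336 and trims height to 1336 × 3/2 = 2004.00 px.
Top offset = (2693 − 2004.00)/2 = 344.50 px; left offset = 0.
Lower-right is two-thirds across and two-thirds down within the crop:
x = 0.00 + 2 × 1336.00/3 ≈ 891; y = 344.50 + 2 × 2004.00/3 ≈ 1681.

(891, 1681)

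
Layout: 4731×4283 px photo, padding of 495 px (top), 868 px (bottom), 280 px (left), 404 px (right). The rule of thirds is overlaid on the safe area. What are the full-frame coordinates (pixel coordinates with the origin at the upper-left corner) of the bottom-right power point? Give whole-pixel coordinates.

Content width = 4731 − 280 − 404 = 4047 px; content height = 4283 − 495 − 868 = 2920 px.
Bottom-right is two-thirds across and two-thirds down within the safe area.
x = 280 + 2 × 4047/3 = 280 + 2698.00 ≈ 2978
y = 495 + 2 × 2920/3 = 495 + 1946.67 ≈ 2442

x = 2978 px, y = 2442 px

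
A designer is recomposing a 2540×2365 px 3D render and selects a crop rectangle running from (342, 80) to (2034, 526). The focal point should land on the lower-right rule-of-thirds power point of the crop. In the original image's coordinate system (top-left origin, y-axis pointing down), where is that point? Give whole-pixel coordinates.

Crop width = 2034 − 342 = 1692 px; one third is 564.00 px.
Crop height = 526 − 80 = 446 px; one third is 148.67 px.
The lower-right point is two-thirds across and two-thirds down within the crop:
x = 342 + 2 × 564.00 ≈ 1470; y = 80 + 2 × 148.67 ≈ 377.

(1470, 377)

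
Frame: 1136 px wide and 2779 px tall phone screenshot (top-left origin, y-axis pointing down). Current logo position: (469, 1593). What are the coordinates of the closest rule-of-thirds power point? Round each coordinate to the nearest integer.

Third lines: x ∈ {379, 757}, y ∈ {926, 1853}.
469 is closer to x = 379; 1593 is closer to y = 1853.
So the nearest intersection is the lower-left power point.

(379, 1853)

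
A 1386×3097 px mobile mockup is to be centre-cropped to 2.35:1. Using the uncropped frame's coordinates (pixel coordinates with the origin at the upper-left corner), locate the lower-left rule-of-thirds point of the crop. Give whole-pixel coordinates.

(462, 1647)

1386/3097 < 2.35/1, so the 2.35:1 crop keeps the full width 1386 and trims height to 1386 × 1/2.35 = 589.79 px.
Top offset = (3097 − 589.79)/2 = 1253.61 px; left offset = 0.
Lower-left is one-third across and two-thirds down within the crop:
x = 0.00 + 1 × 1386.00/3 ≈ 462; y = 1253.61 + 2 × 589.79/3 ≈ 1647.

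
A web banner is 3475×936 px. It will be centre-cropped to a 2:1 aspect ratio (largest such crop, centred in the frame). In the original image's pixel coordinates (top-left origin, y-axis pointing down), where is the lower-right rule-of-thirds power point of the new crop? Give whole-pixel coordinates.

x = 2050 px, y = 624 px

3475/936 > 2/1, so the 2:1 crop keeps the full height 936 and trims width to 936 × 2/1 = 1872.00 px.
Left offset = (3475 − 1872.00)/2 = 801.50 px; top offset = 0.
Lower-right is two-thirds across and two-thirds down within the crop:
x = 801.50 + 2 × 1872.00/3 ≈ 2050; y = 0.00 + 2 × 936.00/3 ≈ 624.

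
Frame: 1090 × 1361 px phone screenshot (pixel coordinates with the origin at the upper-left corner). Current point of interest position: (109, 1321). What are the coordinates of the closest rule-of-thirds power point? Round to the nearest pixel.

Third lines: x ∈ {363, 727}, y ∈ {454, 907}.
109 is closer to x = 363; 1321 is closer to y = 907.
So the nearest intersection is the lower-left power point.

(363, 907)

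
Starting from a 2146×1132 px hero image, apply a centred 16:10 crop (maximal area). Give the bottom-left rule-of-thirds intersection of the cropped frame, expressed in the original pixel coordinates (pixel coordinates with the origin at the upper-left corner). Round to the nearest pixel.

(771, 755)

2146/1132 > 16/10, so the 16:10 crop keeps the full height 1132 and trims width to 1132 × 16/10 = 1811.20 px.
Left offset = (2146 − 1811.20)/2 = 167.40 px; top offset = 0.
Bottom-left is one-third across and two-thirds down within the crop:
x = 167.40 + 1 × 1811.20/3 ≈ 771; y = 0.00 + 2 × 1132.00/3 ≈ 755.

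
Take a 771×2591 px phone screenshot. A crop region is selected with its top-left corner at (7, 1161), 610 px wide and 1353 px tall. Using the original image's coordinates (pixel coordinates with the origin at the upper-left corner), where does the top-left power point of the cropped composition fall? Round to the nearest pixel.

(210, 1612)

One third of the crop width 610 is 203.33 px.
One third of the crop height 1353 is 451.00 px.
The top-left point is one-third across and one-third down within the crop:
x = 7 + 1 × 203.33 ≈ 210; y = 1161 + 1 × 451.00 ≈ 1612.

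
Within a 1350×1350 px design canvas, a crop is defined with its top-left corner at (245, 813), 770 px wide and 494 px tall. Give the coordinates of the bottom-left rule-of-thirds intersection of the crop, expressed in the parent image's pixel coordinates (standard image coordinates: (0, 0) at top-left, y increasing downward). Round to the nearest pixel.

x = 502 px, y = 1142 px

One third of the crop width 770 is 256.67 px.
One third of the crop height 494 is 164.67 px.
The bottom-left point is one-third across and two-thirds down within the crop:
x = 245 + 1 × 256.67 ≈ 502; y = 813 + 2 × 164.67 ≈ 1142.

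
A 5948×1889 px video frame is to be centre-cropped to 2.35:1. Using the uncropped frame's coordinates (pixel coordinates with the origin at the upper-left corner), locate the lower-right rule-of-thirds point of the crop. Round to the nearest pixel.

x = 3714 px, y = 1259 px

5948/1889 > 2.35/1, so the 2.35:1 crop keeps the full height 1889 and trims width to 1889 × 2.35/1 = 4439.15 px.
Left offset = (5948 − 4439.15)/2 = 754.42 px; top offset = 0.
Lower-right is two-thirds across and two-thirds down within the crop:
x = 754.42 + 2 × 4439.15/3 ≈ 3714; y = 0.00 + 2 × 1889.00/3 ≈ 1259.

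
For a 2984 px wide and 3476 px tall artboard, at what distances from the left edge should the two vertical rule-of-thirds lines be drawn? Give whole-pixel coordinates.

x = 995 px and x = 1989 px

2984 / 3 = 994.67, so the vertical lines sit at one and two thirds of 2984.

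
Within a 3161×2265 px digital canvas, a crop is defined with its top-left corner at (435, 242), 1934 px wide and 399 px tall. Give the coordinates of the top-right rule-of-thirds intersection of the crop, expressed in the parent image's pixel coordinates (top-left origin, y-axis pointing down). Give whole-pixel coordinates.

x = 1724 px, y = 375 px

One third of the crop width 1934 is 644.67 px.
One third of the crop height 399 is 133.00 px.
The top-right point is two-thirds across and one-third down within the crop:
x = 435 + 2 × 644.67 ≈ 1724; y = 242 + 1 × 133.00 ≈ 375.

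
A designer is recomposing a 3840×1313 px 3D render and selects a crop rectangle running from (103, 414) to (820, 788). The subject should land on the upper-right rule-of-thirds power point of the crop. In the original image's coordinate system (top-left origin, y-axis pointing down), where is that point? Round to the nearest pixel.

Crop width = 820 − 103 = 717 px; one third is 239.00 px.
Crop height = 788 − 414 = 374 px; one third is 124.67 px.
The upper-right point is two-thirds across and one-third down within the crop:
x = 103 + 2 × 239.00 ≈ 581; y = 414 + 1 × 124.67 ≈ 539.

x = 581 px, y = 539 px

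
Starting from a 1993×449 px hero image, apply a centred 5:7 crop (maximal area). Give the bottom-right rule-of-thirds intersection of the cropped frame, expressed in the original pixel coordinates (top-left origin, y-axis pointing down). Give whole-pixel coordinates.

x = 1050 px, y = 299 px

1993/449 > 5/7, so the 5:7 crop keeps the full height 449 and trims width to 449 × 5/7 = 320.71 px.
Left offset = (1993 − 320.71)/2 = 836.14 px; top offset = 0.
Bottom-right is two-thirds across and two-thirds down within the crop:
x = 836.14 + 2 × 320.71/3 ≈ 1050; y = 0.00 + 2 × 449.00/3 ≈ 299.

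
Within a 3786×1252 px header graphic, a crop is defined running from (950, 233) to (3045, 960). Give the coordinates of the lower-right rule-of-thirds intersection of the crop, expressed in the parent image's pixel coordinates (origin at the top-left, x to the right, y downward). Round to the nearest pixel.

(2347, 718)

Crop width = 3045 − 950 = 2095 px; one third is 698.33 px.
Crop height = 960 − 233 = 727 px; one third is 242.33 px.
The lower-right point is two-thirds across and two-thirds down within the crop:
x = 950 + 2 × 698.33 ≈ 2347; y = 233 + 2 × 242.33 ≈ 718.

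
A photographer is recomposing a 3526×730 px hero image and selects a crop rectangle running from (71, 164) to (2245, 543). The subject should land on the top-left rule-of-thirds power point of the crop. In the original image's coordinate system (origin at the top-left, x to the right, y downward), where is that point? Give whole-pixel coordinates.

Crop width = 2245 − 71 = 2174 px; one third is 724.67 px.
Crop height = 543 − 164 = 379 px; one third is 126.33 px.
The top-left point is one-third across and one-third down within the crop:
x = 71 + 1 × 724.67 ≈ 796; y = 164 + 1 × 126.33 ≈ 290.

(796, 290)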